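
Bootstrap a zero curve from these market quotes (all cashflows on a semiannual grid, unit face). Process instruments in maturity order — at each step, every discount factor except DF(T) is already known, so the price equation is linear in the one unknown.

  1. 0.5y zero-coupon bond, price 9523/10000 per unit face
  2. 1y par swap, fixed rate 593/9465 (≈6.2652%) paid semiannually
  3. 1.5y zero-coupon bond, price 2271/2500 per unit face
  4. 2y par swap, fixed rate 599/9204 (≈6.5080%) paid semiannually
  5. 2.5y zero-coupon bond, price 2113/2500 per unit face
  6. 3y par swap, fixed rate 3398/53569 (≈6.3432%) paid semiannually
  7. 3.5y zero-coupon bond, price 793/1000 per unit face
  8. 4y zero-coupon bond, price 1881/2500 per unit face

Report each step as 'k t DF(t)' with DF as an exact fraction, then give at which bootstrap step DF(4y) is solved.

step 1 [0.5y] zero: DF = P = 9523/10000 ≈ 0.952300
step 2 [1y] swap r/2=593/18930: DF=(1 − 593/18930·(0.952300))/(1+593/18930) = 9407/10000 ≈ 0.940700
step 3 [1.5y] zero: DF = P = 2271/2500 ≈ 0.908400
step 4 [2y] swap r/2=599/18408: DF=(1 − 599/18408·(0.952300+0.940700+0.908400))/(1+599/18408) = 4401/5000 ≈ 0.880200
step 5 [2.5y] zero: DF = P = 2113/2500 ≈ 0.845200
step 6 [3y] swap r/2=1699/53569: DF=(1 − 1699/53569·(0.952300+0.940700+0.908400+0.880200+0.845200))/(1+1699/53569) = 8301/10000 ≈ 0.830100
step 7 [3.5y] zero: DF = P = 793/1000 ≈ 0.793000
step 8 [4y] zero: DF = P = 1881/2500 ≈ 0.752400

1 1/2 9523/10000
2 1 9407/10000
3 3/2 2271/2500
4 2 4401/5000
5 5/2 2113/2500
6 3 8301/10000
7 7/2 793/1000
8 4 1881/2500
DF(4y) is solved at step 8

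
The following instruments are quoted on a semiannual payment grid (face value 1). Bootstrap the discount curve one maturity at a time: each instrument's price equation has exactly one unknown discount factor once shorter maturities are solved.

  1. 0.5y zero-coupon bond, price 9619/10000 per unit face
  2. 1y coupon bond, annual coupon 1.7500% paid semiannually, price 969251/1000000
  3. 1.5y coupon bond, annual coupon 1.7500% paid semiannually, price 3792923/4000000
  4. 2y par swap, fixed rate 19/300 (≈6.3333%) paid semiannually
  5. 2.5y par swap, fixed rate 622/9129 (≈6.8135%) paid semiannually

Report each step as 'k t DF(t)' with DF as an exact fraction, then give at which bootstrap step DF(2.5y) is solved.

1 1/2 9619/10000
2 1 381/400
3 3/2 4617/5000
4 2 4411/5000
5 5/2 1689/2000
DF(2.5y) is solved at step 5

step 1 [0.5y] zero: DF = P = 9619/10000 ≈ 0.961900
step 2 [1y] bond c/2=7/800: DF=(969251/1000000 − 7/800·(0.961900))/(1+7/800) = 381/400 ≈ 0.952500
step 3 [1.5y] bond c/2=7/800: DF=(3792923/4000000 − 7/800·(0.961900+0.952500))/(1+7/800) = 4617/5000 ≈ 0.923400
step 4 [2y] swap r/2=19/600: DF=(1 − 19/600·(0.961900+0.952500+0.923400))/(1+19/600) = 4411/5000 ≈ 0.882200
step 5 [2.5y] swap r/2=311/9129: DF=(1 − 311/9129·(0.961900+0.952500+0.923400+0.882200))/(1+311/9129) = 1689/2000 ≈ 0.844500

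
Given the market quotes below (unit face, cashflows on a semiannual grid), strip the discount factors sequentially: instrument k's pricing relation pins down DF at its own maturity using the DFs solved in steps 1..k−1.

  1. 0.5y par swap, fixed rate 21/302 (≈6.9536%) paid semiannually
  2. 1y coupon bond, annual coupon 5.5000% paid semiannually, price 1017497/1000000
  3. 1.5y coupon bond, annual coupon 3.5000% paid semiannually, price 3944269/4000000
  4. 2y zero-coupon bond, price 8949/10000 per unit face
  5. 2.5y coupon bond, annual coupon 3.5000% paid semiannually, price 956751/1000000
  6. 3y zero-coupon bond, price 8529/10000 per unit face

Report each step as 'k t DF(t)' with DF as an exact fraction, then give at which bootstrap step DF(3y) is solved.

1 1/2 604/625
2 1 2411/2500
3 3/2 9359/10000
4 2 8949/10000
5 5/2 2189/2500
6 3 8529/10000
DF(3y) is solved at step 6

step 1 [0.5y] swap r/2=21/604: DF=(1 − 21/604·(0))/(1+21/604) = 604/625 ≈ 0.966400
step 2 [1y] bond c/2=11/400: DF=(1017497/1000000 − 11/400·(0.966400))/(1+11/400) = 2411/2500 ≈ 0.964400
step 3 [1.5y] bond c/2=7/400: DF=(3944269/4000000 − 7/400·(0.966400+0.964400))/(1+7/400) = 9359/10000 ≈ 0.935900
step 4 [2y] zero: DF = P = 8949/10000 ≈ 0.894900
step 5 [2.5y] bond c/2=7/400: DF=(956751/1000000 − 7/400·(0.966400+0.964400+0.935900+0.894900))/(1+7/400) = 2189/2500 ≈ 0.875600
step 6 [3y] zero: DF = P = 8529/10000 ≈ 0.852900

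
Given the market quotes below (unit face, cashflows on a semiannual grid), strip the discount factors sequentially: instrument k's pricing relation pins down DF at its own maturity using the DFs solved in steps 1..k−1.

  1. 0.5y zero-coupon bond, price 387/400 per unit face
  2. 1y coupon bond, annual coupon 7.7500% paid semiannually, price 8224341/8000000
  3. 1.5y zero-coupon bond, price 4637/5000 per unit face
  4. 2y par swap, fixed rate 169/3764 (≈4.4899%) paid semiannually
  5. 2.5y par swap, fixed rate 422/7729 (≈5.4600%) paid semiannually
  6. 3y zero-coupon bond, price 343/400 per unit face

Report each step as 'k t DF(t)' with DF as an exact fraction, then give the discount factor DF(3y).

step 1 [0.5y] zero: DF = P = 387/400 ≈ 0.967500
step 2 [1y] bond c/2=31/800: DF=(8224341/8000000 − 31/800·(0.967500))/(1+31/800) = 596/625 ≈ 0.953600
step 3 [1.5y] zero: DF = P = 4637/5000 ≈ 0.927400
step 4 [2y] swap r/2=169/7528: DF=(1 − 169/7528·(0.967500+0.953600+0.927400))/(1+169/7528) = 1831/2000 ≈ 0.915500
step 5 [2.5y] swap r/2=211/7729: DF=(1 − 211/7729·(0.967500+0.953600+0.927400+0.915500))/(1+211/7729) = 4367/5000 ≈ 0.873400
step 6 [3y] zero: DF = P = 343/400 ≈ 0.857500

1 1/2 387/400
2 1 596/625
3 3/2 4637/5000
4 2 1831/2000
5 5/2 4367/5000
6 3 343/400
DF(3y) = 343/400 ≈ 0.857500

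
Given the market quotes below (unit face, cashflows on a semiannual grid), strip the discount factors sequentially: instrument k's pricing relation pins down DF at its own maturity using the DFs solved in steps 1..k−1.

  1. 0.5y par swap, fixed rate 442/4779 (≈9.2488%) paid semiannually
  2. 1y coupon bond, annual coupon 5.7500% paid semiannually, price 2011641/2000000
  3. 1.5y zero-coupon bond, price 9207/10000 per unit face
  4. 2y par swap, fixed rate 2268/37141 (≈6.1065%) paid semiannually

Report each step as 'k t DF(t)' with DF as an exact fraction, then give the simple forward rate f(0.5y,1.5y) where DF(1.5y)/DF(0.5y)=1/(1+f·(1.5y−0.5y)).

step 1 [0.5y] swap r/2=221/4779: DF=(1 − 221/4779·(0))/(1+221/4779) = 4779/5000 ≈ 0.955800
step 2 [1y] bond c/2=23/800: DF=(2011641/2000000 − 23/800·(0.955800))/(1+23/800) = 951/1000 ≈ 0.951000
step 3 [1.5y] zero: DF = P = 9207/10000 ≈ 0.920700
step 4 [2y] swap r/2=1134/37141: DF=(1 − 1134/37141·(0.955800+0.951000+0.920700))/(1+1134/37141) = 4433/5000 ≈ 0.886600

1 1/2 4779/5000
2 1 951/1000
3 3/2 9207/10000
4 2 4433/5000
f(0.5y,1.5y) = ((4779/5000)/(9207/10000) − 1)/(1) = 13/341 ≈ 3.8123%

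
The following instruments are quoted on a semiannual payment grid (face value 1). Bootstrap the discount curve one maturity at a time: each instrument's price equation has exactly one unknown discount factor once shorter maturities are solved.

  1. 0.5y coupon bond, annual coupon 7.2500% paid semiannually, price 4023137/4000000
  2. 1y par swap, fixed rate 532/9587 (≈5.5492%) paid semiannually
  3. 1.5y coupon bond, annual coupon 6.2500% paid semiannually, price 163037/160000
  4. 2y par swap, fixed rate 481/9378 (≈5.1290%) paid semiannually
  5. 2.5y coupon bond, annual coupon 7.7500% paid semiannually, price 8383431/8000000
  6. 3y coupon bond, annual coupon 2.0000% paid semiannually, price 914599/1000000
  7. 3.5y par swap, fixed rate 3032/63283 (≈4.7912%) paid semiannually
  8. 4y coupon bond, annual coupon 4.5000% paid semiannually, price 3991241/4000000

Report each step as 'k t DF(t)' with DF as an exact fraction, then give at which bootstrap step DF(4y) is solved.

step 1 [0.5y] bond c/2=29/800: DF=(4023137/4000000 − 29/800·(0))/(1+29/800) = 4853/5000 ≈ 0.970600
step 2 [1y] swap r/2=266/9587: DF=(1 − 266/9587·(0.970600))/(1+266/9587) = 2367/2500 ≈ 0.946800
step 3 [1.5y] bond c/2=1/32: DF=(163037/160000 − 1/32·(0.970600+0.946800))/(1+1/32) = 93/100 ≈ 0.930000
step 4 [2y] swap r/2=481/18756: DF=(1 − 481/18756·(0.970600+0.946800+0.930000))/(1+481/18756) = 4519/5000 ≈ 0.903800
step 5 [2.5y] bond c/2=31/800: DF=(8383431/8000000 − 31/800·(0.970600+0.946800+0.930000+0.903800))/(1+31/800) = 8689/10000 ≈ 0.868900
step 6 [3y] bond c/2=1/100: DF=(914599/1000000 − 1/100·(0.970600+0.946800+0.930000+0.903800+0.868900))/(1+1/100) = 4299/5000 ≈ 0.859800
step 7 [3.5y] swap r/2=1516/63283: DF=(1 − 1516/63283·(0.970600+0.946800+0.930000+0.903800+0.868900+0.859800))/(1+1516/63283) = 2121/2500 ≈ 0.848400
step 8 [4y] bond c/2=9/400: DF=(3991241/4000000 − 9/400·(0.970600+0.946800+0.930000+0.903800+0.868900+0.859800+0.848400))/(1+9/400) = 4183/5000 ≈ 0.836600

1 1/2 4853/5000
2 1 2367/2500
3 3/2 93/100
4 2 4519/5000
5 5/2 8689/10000
6 3 4299/5000
7 7/2 2121/2500
8 4 4183/5000
DF(4y) is solved at step 8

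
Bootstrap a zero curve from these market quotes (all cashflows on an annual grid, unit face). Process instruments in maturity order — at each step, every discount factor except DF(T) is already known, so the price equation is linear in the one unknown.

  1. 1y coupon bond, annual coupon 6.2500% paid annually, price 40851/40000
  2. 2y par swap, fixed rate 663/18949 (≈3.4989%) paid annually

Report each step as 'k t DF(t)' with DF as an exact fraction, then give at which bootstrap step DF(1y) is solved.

step 1 [1y] bond c/1=1/16: DF=(40851/40000 − 1/16·(0))/(1+1/16) = 2403/2500 ≈ 0.961200
step 2 [2y] swap r/1=663/18949: DF=(1 − 663/18949·(0.961200))/(1+663/18949) = 9337/10000 ≈ 0.933700

1 1 2403/2500
2 2 9337/10000
DF(1y) is solved at step 1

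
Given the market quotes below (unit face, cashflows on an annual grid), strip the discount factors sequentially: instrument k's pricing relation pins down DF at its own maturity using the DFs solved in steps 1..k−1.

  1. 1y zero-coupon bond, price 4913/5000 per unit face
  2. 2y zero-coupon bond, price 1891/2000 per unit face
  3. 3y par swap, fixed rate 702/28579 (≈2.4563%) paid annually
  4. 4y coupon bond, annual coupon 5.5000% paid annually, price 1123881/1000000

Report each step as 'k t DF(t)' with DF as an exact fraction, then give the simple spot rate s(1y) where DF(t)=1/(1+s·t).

step 1 [1y] zero: DF = P = 4913/5000 ≈ 0.982600
step 2 [2y] zero: DF = P = 1891/2000 ≈ 0.945500
step 3 [3y] swap r/1=702/28579: DF=(1 − 702/28579·(0.982600+0.945500))/(1+702/28579) = 4649/5000 ≈ 0.929800
step 4 [4y] bond c/1=11/200: DF=(1123881/1000000 − 11/200·(0.982600+0.945500+0.929800))/(1+11/200) = 9163/10000 ≈ 0.916300

1 1 4913/5000
2 2 1891/2000
3 3 4649/5000
4 4 9163/10000
s(1y) = (1/(4913/5000) − 1)/(1) = 87/4913 ≈ 1.7708%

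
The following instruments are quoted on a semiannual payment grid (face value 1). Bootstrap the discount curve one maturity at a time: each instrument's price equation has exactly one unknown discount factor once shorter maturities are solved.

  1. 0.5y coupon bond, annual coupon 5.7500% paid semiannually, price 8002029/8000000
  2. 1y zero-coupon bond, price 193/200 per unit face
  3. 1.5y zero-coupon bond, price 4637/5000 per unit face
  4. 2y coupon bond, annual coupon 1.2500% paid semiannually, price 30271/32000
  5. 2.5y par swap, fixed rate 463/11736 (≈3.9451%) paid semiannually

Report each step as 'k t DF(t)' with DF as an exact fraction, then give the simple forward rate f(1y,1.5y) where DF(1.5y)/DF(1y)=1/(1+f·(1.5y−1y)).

1 1/2 9723/10000
2 1 193/200
3 3/2 4637/5000
4 2 9223/10000
5 5/2 4537/5000
f(1y,1.5y) = ((193/200)/(4637/5000) − 1)/(1/2) = 376/4637 ≈ 8.1087%

step 1 [0.5y] bond c/2=23/800: DF=(8002029/8000000 − 23/800·(0))/(1+23/800) = 9723/10000 ≈ 0.972300
step 2 [1y] zero: DF = P = 193/200 ≈ 0.965000
step 3 [1.5y] zero: DF = P = 4637/5000 ≈ 0.927400
step 4 [2y] bond c/2=1/160: DF=(30271/32000 − 1/160·(0.972300+0.965000+0.927400))/(1+1/160) = 9223/10000 ≈ 0.922300
step 5 [2.5y] swap r/2=463/23472: DF=(1 − 463/23472·(0.972300+0.965000+0.927400+0.922300))/(1+463/23472) = 4537/5000 ≈ 0.907400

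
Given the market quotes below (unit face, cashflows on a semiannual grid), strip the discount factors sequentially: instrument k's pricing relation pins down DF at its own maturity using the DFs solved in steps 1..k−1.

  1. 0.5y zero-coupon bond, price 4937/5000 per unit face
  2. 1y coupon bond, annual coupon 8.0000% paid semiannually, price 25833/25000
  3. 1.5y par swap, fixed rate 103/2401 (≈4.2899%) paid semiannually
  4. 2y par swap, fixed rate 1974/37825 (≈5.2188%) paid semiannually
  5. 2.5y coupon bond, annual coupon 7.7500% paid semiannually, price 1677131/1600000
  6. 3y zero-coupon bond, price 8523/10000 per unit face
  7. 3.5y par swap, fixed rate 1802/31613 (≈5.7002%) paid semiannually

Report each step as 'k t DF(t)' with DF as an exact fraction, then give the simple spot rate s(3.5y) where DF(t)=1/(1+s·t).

step 1 [0.5y] zero: DF = P = 4937/5000 ≈ 0.987400
step 2 [1y] bond c/2=1/25: DF=(25833/25000 − 1/25·(0.987400))/(1+1/25) = 2389/2500 ≈ 0.955600
step 3 [1.5y] swap r/2=103/4802: DF=(1 − 103/4802·(0.987400+0.955600))/(1+103/4802) = 4691/5000 ≈ 0.938200
step 4 [2y] swap r/2=987/37825: DF=(1 − 987/37825·(0.987400+0.955600+0.938200))/(1+987/37825) = 9013/10000 ≈ 0.901300
step 5 [2.5y] bond c/2=31/800: DF=(1677131/1600000 − 31/800·(0.987400+0.955600+0.938200+0.901300))/(1+31/800) = 217/250 ≈ 0.868000
step 6 [3y] zero: DF = P = 8523/10000 ≈ 0.852300
step 7 [3.5y] swap r/2=901/31613: DF=(1 − 901/31613·(0.987400+0.955600+0.938200+0.901300+0.868000+0.852300))/(1+901/31613) = 4099/5000 ≈ 0.819800

1 1/2 4937/5000
2 1 2389/2500
3 3/2 4691/5000
4 2 9013/10000
5 5/2 217/250
6 3 8523/10000
7 7/2 4099/5000
s(3.5y) = (1/(4099/5000) − 1)/(7/2) = 1802/28693 ≈ 6.2803%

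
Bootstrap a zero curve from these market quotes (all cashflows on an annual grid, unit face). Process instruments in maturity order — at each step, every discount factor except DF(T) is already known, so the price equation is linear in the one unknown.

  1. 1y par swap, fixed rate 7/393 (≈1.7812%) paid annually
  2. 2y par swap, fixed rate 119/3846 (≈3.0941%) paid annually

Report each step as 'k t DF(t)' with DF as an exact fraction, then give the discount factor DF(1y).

1 1 393/400
2 2 1881/2000
DF(1y) = 393/400 ≈ 0.982500

step 1 [1y] swap r/1=7/393: DF=(1 − 7/393·(0))/(1+7/393) = 393/400 ≈ 0.982500
step 2 [2y] swap r/1=119/3846: DF=(1 − 119/3846·(0.982500))/(1+119/3846) = 1881/2000 ≈ 0.940500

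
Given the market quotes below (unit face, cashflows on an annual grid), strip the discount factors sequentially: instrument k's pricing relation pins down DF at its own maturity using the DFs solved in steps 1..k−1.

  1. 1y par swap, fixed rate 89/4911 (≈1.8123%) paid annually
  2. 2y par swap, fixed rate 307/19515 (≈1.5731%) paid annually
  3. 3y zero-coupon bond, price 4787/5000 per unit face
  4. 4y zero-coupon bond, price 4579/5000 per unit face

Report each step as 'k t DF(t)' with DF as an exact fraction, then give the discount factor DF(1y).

step 1 [1y] swap r/1=89/4911: DF=(1 − 89/4911·(0))/(1+89/4911) = 4911/5000 ≈ 0.982200
step 2 [2y] swap r/1=307/19515: DF=(1 − 307/19515·(0.982200))/(1+307/19515) = 9693/10000 ≈ 0.969300
step 3 [3y] zero: DF = P = 4787/5000 ≈ 0.957400
step 4 [4y] zero: DF = P = 4579/5000 ≈ 0.915800

1 1 4911/5000
2 2 9693/10000
3 3 4787/5000
4 4 4579/5000
DF(1y) = 4911/5000 ≈ 0.982200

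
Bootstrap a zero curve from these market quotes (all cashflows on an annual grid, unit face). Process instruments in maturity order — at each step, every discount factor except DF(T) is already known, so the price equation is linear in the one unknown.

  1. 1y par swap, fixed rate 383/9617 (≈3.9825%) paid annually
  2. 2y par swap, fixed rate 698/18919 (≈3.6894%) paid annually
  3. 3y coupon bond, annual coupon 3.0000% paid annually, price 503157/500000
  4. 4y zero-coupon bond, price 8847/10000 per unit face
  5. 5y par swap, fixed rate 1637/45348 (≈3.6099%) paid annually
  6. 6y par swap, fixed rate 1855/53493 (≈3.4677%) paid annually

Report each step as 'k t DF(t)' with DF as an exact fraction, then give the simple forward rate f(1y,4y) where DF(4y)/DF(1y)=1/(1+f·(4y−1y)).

step 1 [1y] swap r/1=383/9617: DF=(1 − 383/9617·(0))/(1+383/9617) = 9617/10000 ≈ 0.961700
step 2 [2y] swap r/1=698/18919: DF=(1 − 698/18919·(0.961700))/(1+698/18919) = 4651/5000 ≈ 0.930200
step 3 [3y] bond c/1=3/100: DF=(503157/500000 − 3/100·(0.961700+0.930200))/(1+3/100) = 9219/10000 ≈ 0.921900
step 4 [4y] zero: DF = P = 8847/10000 ≈ 0.884700
step 5 [5y] swap r/1=1637/45348: DF=(1 − 1637/45348·(0.961700+0.930200+0.921900+0.884700))/(1+1637/45348) = 8363/10000 ≈ 0.836300
step 6 [6y] swap r/1=1855/53493: DF=(1 − 1855/53493·(0.961700+0.930200+0.921900+0.884700+0.836300))/(1+1855/53493) = 1629/2000 ≈ 0.814500

1 1 9617/10000
2 2 4651/5000
3 3 9219/10000
4 4 8847/10000
5 5 8363/10000
6 6 1629/2000
f(1y,4y) = ((9617/10000)/(8847/10000) − 1)/(3) = 770/26541 ≈ 2.9012%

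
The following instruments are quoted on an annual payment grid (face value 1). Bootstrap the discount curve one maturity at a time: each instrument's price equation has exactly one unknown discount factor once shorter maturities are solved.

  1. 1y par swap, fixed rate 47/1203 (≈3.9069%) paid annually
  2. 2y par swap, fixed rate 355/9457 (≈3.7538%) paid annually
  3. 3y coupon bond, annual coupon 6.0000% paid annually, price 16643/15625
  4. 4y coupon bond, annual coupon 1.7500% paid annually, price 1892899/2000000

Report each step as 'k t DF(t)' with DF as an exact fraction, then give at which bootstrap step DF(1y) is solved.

1 1 1203/1250
2 2 929/1000
3 3 4489/5000
4 4 4411/5000
DF(1y) is solved at step 1

step 1 [1y] swap r/1=47/1203: DF=(1 − 47/1203·(0))/(1+47/1203) = 1203/1250 ≈ 0.962400
step 2 [2y] swap r/1=355/9457: DF=(1 − 355/9457·(0.962400))/(1+355/9457) = 929/1000 ≈ 0.929000
step 3 [3y] bond c/1=3/50: DF=(16643/15625 − 3/50·(0.962400+0.929000))/(1+3/50) = 4489/5000 ≈ 0.897800
step 4 [4y] bond c/1=7/400: DF=(1892899/2000000 − 7/400·(0.962400+0.929000+0.897800))/(1+7/400) = 4411/5000 ≈ 0.882200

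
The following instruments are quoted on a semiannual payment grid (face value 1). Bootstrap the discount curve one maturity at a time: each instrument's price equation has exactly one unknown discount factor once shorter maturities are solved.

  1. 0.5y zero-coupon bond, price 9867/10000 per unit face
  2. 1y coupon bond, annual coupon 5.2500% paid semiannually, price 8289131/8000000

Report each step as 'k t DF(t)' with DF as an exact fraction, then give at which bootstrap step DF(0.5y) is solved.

step 1 [0.5y] zero: DF = P = 9867/10000 ≈ 0.986700
step 2 [1y] bond c/2=21/800: DF=(8289131/8000000 − 21/800·(0.986700))/(1+21/800) = 2461/2500 ≈ 0.984400

1 1/2 9867/10000
2 1 2461/2500
DF(0.5y) is solved at step 1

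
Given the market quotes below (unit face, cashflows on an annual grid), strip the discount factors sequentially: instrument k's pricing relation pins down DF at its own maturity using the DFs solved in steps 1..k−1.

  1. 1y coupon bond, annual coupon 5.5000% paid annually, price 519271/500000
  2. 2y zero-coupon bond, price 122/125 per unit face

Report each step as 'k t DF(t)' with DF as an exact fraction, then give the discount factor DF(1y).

1 1 2461/2500
2 2 122/125
DF(1y) = 2461/2500 ≈ 0.984400

step 1 [1y] bond c/1=11/200: DF=(519271/500000 − 11/200·(0))/(1+11/200) = 2461/2500 ≈ 0.984400
step 2 [2y] zero: DF = P = 122/125 ≈ 0.976000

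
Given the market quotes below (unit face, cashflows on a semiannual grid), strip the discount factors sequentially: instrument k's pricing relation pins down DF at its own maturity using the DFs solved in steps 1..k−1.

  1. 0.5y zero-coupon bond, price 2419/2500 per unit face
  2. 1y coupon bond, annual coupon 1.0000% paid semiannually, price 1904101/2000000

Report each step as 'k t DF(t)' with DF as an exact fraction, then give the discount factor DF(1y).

1 1/2 2419/2500
2 1 377/400
DF(1y) = 377/400 ≈ 0.942500

step 1 [0.5y] zero: DF = P = 2419/2500 ≈ 0.967600
step 2 [1y] bond c/2=1/200: DF=(1904101/2000000 − 1/200·(0.967600))/(1+1/200) = 377/400 ≈ 0.942500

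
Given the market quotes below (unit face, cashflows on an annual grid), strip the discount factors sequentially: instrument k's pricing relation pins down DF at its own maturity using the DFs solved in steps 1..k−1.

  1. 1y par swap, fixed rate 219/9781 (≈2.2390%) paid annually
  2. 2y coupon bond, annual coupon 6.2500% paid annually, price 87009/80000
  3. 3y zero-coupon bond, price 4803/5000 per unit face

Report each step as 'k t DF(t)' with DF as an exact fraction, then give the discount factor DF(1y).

1 1 9781/10000
2 2 9661/10000
3 3 4803/5000
DF(1y) = 9781/10000 ≈ 0.978100

step 1 [1y] swap r/1=219/9781: DF=(1 − 219/9781·(0))/(1+219/9781) = 9781/10000 ≈ 0.978100
step 2 [2y] bond c/1=1/16: DF=(87009/80000 − 1/16·(0.978100))/(1+1/16) = 9661/10000 ≈ 0.966100
step 3 [3y] zero: DF = P = 4803/5000 ≈ 0.960600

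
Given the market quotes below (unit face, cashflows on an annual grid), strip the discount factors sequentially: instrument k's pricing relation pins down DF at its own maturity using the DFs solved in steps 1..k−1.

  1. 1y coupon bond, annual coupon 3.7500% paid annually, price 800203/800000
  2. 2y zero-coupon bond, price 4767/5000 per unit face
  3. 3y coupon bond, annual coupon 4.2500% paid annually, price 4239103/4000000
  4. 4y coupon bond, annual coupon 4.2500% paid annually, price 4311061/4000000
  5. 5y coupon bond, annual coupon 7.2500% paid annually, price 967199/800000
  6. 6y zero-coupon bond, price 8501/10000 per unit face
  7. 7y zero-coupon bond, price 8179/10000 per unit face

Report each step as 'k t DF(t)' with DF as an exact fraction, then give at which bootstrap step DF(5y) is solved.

step 1 [1y] bond c/1=3/80: DF=(800203/800000 − 3/80·(0))/(1+3/80) = 9641/10000 ≈ 0.964100
step 2 [2y] zero: DF = P = 4767/5000 ≈ 0.953400
step 3 [3y] bond c/1=17/400: DF=(4239103/4000000 − 17/400·(0.964100+0.953400))/(1+17/400) = 1173/1250 ≈ 0.938400
step 4 [4y] bond c/1=17/400: DF=(4311061/4000000 − 17/400·(0.964100+0.953400+0.938400))/(1+17/400) = 4587/5000 ≈ 0.917400
step 5 [5y] bond c/1=29/400: DF=(967199/800000 − 29/400·(0.964100+0.953400+0.938400+0.917400))/(1+29/400) = 4361/5000 ≈ 0.872200
step 6 [6y] zero: DF = P = 8501/10000 ≈ 0.850100
step 7 [7y] zero: DF = P = 8179/10000 ≈ 0.817900

1 1 9641/10000
2 2 4767/5000
3 3 1173/1250
4 4 4587/5000
5 5 4361/5000
6 6 8501/10000
7 7 8179/10000
DF(5y) is solved at step 5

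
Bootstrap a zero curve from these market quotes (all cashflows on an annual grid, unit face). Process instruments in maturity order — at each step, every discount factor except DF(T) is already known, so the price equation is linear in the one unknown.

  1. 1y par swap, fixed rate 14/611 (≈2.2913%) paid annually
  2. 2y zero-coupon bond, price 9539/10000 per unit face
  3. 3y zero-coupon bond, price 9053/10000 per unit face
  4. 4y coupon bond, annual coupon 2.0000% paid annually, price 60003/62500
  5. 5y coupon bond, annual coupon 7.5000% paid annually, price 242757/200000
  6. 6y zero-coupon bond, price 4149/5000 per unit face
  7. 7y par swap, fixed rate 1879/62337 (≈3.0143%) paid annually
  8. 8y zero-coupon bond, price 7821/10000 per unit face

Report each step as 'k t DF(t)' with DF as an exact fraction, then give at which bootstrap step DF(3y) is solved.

step 1 [1y] swap r/1=14/611: DF=(1 − 14/611·(0))/(1+14/611) = 611/625 ≈ 0.977600
step 2 [2y] zero: DF = P = 9539/10000 ≈ 0.953900
step 3 [3y] zero: DF = P = 9053/10000 ≈ 0.905300
step 4 [4y] bond c/1=1/50: DF=(60003/62500 − 1/50·(0.977600+0.953900+0.905300))/(1+1/50) = 1107/1250 ≈ 0.885600
step 5 [5y] bond c/1=3/40: DF=(242757/200000 − 3/40·(0.977600+0.953900+0.905300+0.885600))/(1+3/40) = 4347/5000 ≈ 0.869400
step 6 [6y] zero: DF = P = 4149/5000 ≈ 0.829800
step 7 [7y] swap r/1=1879/62337: DF=(1 − 1879/62337·(0.977600+0.953900+0.905300+0.885600+0.869400+0.829800))/(1+1879/62337) = 8121/10000 ≈ 0.812100
step 8 [8y] zero: DF = P = 7821/10000 ≈ 0.782100

1 1 611/625
2 2 9539/10000
3 3 9053/10000
4 4 1107/1250
5 5 4347/5000
6 6 4149/5000
7 7 8121/10000
8 8 7821/10000
DF(3y) is solved at step 3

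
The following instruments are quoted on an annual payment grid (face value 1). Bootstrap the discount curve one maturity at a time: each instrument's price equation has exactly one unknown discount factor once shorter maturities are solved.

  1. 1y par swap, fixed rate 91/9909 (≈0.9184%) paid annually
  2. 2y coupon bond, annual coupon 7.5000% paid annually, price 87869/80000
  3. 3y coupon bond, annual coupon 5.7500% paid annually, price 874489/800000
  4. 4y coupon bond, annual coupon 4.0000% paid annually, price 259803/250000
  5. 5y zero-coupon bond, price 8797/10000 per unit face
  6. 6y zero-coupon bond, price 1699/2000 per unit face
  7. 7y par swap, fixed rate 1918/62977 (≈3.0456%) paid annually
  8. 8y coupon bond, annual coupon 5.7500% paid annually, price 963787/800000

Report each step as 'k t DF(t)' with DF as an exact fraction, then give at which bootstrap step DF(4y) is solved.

1 1 9909/10000
2 2 4763/5000
3 3 116/125
4 4 1111/1250
5 5 8797/10000
6 6 1699/2000
7 7 4041/5000
8 8 498/625
DF(4y) is solved at step 4

step 1 [1y] swap r/1=91/9909: DF=(1 − 91/9909·(0))/(1+91/9909) = 9909/10000 ≈ 0.990900
step 2 [2y] bond c/1=3/40: DF=(87869/80000 − 3/40·(0.990900))/(1+3/40) = 4763/5000 ≈ 0.952600
step 3 [3y] bond c/1=23/400: DF=(874489/800000 − 23/400·(0.990900+0.952600))/(1+23/400) = 116/125 ≈ 0.928000
step 4 [4y] bond c/1=1/25: DF=(259803/250000 − 1/25·(0.990900+0.952600+0.928000))/(1+1/25) = 1111/1250 ≈ 0.888800
step 5 [5y] zero: DF = P = 8797/10000 ≈ 0.879700
step 6 [6y] zero: DF = P = 1699/2000 ≈ 0.849500
step 7 [7y] swap r/1=1918/62977: DF=(1 − 1918/62977·(0.990900+0.952600+0.928000+0.888800+0.879700+0.849500))/(1+1918/62977) = 4041/5000 ≈ 0.808200
step 8 [8y] bond c/1=23/400: DF=(963787/800000 − 23/400·(0.990900+0.952600+0.928000+0.888800+0.879700+0.849500+0.808200))/(1+23/400) = 498/625 ≈ 0.796800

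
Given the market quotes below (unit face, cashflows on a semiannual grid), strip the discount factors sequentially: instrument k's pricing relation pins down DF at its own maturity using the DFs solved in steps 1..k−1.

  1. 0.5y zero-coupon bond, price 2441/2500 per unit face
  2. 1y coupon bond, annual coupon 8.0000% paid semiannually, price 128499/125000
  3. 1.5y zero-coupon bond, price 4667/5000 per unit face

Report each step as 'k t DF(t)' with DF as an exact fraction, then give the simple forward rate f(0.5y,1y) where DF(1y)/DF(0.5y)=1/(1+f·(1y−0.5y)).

step 1 [0.5y] zero: DF = P = 2441/2500 ≈ 0.976400
step 2 [1y] bond c/2=1/25: DF=(128499/125000 − 1/25·(0.976400))/(1+1/25) = 9509/10000 ≈ 0.950900
step 3 [1.5y] zero: DF = P = 4667/5000 ≈ 0.933400

1 1/2 2441/2500
2 1 9509/10000
3 3/2 4667/5000
f(0.5y,1y) = ((2441/2500)/(9509/10000) − 1)/(1/2) = 510/9509 ≈ 5.3633%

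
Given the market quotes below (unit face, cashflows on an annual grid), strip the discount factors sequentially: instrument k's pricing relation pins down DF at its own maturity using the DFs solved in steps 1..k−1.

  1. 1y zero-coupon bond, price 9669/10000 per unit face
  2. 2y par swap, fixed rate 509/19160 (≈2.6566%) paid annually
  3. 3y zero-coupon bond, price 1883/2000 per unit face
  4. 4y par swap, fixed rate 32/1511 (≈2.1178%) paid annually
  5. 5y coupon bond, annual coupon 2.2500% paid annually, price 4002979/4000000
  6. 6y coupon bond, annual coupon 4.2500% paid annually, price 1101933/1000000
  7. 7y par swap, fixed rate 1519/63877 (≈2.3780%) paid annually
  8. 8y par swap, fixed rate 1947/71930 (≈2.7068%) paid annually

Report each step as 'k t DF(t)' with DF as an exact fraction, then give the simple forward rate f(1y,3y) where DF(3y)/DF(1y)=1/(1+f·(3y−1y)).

1 1 9669/10000
2 2 9491/10000
3 3 1883/2000
4 4 23/25
5 5 2239/2500
6 6 1733/2000
7 7 8481/10000
8 8 8053/10000
f(1y,3y) = ((9669/10000)/(1883/2000) − 1)/(2) = 127/9415 ≈ 1.3489%

step 1 [1y] zero: DF = P = 9669/10000 ≈ 0.966900
step 2 [2y] swap r/1=509/19160: DF=(1 − 509/19160·(0.966900))/(1+509/19160) = 9491/10000 ≈ 0.949100
step 3 [3y] zero: DF = P = 1883/2000 ≈ 0.941500
step 4 [4y] swap r/1=32/1511: DF=(1 − 32/1511·(0.966900+0.949100+0.941500))/(1+32/1511) = 23/25 ≈ 0.920000
step 5 [5y] bond c/1=9/400: DF=(4002979/4000000 − 9/400·(0.966900+0.949100+0.941500+0.920000))/(1+9/400) = 2239/2500 ≈ 0.895600
step 6 [6y] bond c/1=17/400: DF=(1101933/1000000 − 17/400·(0.966900+0.949100+0.941500+0.920000+0.895600))/(1+17/400) = 1733/2000 ≈ 0.866500
step 7 [7y] swap r/1=1519/63877: DF=(1 − 1519/63877·(0.966900+0.949100+0.941500+0.920000+0.895600+0.866500))/(1+1519/63877) = 8481/10000 ≈ 0.848100
step 8 [8y] swap r/1=1947/71930: DF=(1 − 1947/71930·(0.966900+0.949100+0.941500+0.920000+0.895600+0.866500+0.848100))/(1+1947/71930) = 8053/10000 ≈ 0.805300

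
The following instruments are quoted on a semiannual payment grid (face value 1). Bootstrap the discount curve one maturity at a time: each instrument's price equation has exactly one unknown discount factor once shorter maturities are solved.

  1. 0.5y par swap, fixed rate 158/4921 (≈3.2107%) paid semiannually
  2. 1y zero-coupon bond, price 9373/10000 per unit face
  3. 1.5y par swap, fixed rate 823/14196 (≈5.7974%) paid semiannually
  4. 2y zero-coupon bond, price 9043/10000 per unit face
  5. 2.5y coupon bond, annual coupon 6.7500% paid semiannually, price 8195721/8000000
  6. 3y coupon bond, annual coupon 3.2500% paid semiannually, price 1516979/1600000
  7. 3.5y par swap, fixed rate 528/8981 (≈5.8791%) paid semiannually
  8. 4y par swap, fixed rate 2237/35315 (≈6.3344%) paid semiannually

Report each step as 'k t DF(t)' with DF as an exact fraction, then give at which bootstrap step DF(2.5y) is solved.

step 1 [0.5y] swap r/2=79/4921: DF=(1 − 79/4921·(0))/(1+79/4921) = 4921/5000 ≈ 0.984200
step 2 [1y] zero: DF = P = 9373/10000 ≈ 0.937300
step 3 [1.5y] swap r/2=823/28392: DF=(1 − 823/28392·(0.984200+0.937300))/(1+823/28392) = 9177/10000 ≈ 0.917700
step 4 [2y] zero: DF = P = 9043/10000 ≈ 0.904300
step 5 [2.5y] bond c/2=27/800: DF=(8195721/8000000 − 27/800·(0.984200+0.937300+0.917700+0.904300))/(1+27/800) = 543/625 ≈ 0.868800
step 6 [3y] bond c/2=13/800: DF=(1516979/1600000 − 13/800·(0.984200+0.937300+0.917700+0.904300+0.868800))/(1+13/800) = 537/625 ≈ 0.859200
step 7 [3.5y] swap r/2=264/8981: DF=(1 − 264/8981·(0.984200+0.937300+0.917700+0.904300+0.868800+0.859200))/(1+264/8981) = 1019/1250 ≈ 0.815200
step 8 [4y] swap r/2=2237/70630: DF=(1 − 2237/70630·(0.984200+0.937300+0.917700+0.904300+0.868800+0.859200+0.815200))/(1+2237/70630) = 7763/10000 ≈ 0.776300

1 1/2 4921/5000
2 1 9373/10000
3 3/2 9177/10000
4 2 9043/10000
5 5/2 543/625
6 3 537/625
7 7/2 1019/1250
8 4 7763/10000
DF(2.5y) is solved at step 5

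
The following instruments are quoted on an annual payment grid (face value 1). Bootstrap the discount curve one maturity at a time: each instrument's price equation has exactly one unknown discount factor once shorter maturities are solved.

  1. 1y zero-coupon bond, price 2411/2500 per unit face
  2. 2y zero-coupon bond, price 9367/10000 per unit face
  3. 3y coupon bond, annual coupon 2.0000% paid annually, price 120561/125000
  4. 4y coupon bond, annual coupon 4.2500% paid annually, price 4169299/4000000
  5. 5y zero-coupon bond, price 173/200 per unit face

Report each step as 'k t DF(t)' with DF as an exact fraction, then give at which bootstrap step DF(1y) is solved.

1 1 2411/2500
2 2 9367/10000
3 3 9083/10000
4 4 8853/10000
5 5 173/200
DF(1y) is solved at step 1

step 1 [1y] zero: DF = P = 2411/2500 ≈ 0.964400
step 2 [2y] zero: DF = P = 9367/10000 ≈ 0.936700
step 3 [3y] bond c/1=1/50: DF=(120561/125000 − 1/50·(0.964400+0.936700))/(1+1/50) = 9083/10000 ≈ 0.908300
step 4 [4y] bond c/1=17/400: DF=(4169299/4000000 − 17/400·(0.964400+0.936700+0.908300))/(1+17/400) = 8853/10000 ≈ 0.885300
step 5 [5y] zero: DF = P = 173/200 ≈ 0.865000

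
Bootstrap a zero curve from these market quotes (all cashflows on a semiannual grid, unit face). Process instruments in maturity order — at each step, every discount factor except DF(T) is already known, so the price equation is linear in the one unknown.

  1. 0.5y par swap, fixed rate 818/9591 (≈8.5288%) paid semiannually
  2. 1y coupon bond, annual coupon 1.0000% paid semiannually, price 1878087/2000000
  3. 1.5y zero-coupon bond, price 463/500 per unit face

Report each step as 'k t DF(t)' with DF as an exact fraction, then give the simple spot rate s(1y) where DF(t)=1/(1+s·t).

1 1/2 9591/10000
2 1 581/625
3 3/2 463/500
s(1y) = (1/(581/625) − 1)/(1) = 44/581 ≈ 7.5731%

step 1 [0.5y] swap r/2=409/9591: DF=(1 − 409/9591·(0))/(1+409/9591) = 9591/10000 ≈ 0.959100
step 2 [1y] bond c/2=1/200: DF=(1878087/2000000 − 1/200·(0.959100))/(1+1/200) = 581/625 ≈ 0.929600
step 3 [1.5y] zero: DF = P = 463/500 ≈ 0.926000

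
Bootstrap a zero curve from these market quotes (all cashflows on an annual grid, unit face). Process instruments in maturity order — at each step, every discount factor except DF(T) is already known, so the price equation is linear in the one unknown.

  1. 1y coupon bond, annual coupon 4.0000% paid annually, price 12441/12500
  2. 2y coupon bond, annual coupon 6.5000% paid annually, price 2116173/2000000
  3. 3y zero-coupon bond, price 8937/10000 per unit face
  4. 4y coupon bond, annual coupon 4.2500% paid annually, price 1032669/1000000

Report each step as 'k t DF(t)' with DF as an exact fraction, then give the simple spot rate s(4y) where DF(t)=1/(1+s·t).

step 1 [1y] bond c/1=1/25: DF=(12441/12500 − 1/25·(0))/(1+1/25) = 957/1000 ≈ 0.957000
step 2 [2y] bond c/1=13/200: DF=(2116173/2000000 − 13/200·(0.957000))/(1+13/200) = 9351/10000 ≈ 0.935100
step 3 [3y] zero: DF = P = 8937/10000 ≈ 0.893700
step 4 [4y] bond c/1=17/400: DF=(1032669/1000000 − 17/400·(0.957000+0.935100+0.893700))/(1+17/400) = 877/1000 ≈ 0.877000

1 1 957/1000
2 2 9351/10000
3 3 8937/10000
4 4 877/1000
s(4y) = (1/(877/1000) − 1)/(4) = 123/3508 ≈ 3.5063%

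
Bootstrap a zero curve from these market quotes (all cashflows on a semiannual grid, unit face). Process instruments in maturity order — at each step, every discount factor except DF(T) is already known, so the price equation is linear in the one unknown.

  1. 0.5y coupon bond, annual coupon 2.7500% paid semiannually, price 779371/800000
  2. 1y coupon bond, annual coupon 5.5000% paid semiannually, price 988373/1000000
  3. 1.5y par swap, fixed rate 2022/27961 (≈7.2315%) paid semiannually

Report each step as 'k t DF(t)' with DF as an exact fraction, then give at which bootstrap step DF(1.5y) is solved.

step 1 [0.5y] bond c/2=11/800: DF=(779371/800000 − 11/800·(0))/(1+11/800) = 961/1000 ≈ 0.961000
step 2 [1y] bond c/2=11/400: DF=(988373/1000000 − 11/400·(0.961000))/(1+11/400) = 4681/5000 ≈ 0.936200
step 3 [1.5y] swap r/2=1011/27961: DF=(1 − 1011/27961·(0.961000+0.936200))/(1+1011/27961) = 8989/10000 ≈ 0.898900

1 1/2 961/1000
2 1 4681/5000
3 3/2 8989/10000
DF(1.5y) is solved at step 3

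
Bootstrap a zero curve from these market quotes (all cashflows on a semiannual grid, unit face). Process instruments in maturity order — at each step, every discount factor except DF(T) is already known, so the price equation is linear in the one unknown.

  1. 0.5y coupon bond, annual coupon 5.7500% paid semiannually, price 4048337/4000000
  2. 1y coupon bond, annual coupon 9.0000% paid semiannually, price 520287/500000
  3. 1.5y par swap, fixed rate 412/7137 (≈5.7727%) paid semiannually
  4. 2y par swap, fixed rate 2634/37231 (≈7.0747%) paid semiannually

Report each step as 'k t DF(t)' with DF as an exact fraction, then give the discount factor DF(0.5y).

1 1/2 4919/5000
2 1 4767/5000
3 3/2 1147/1250
4 2 8683/10000
DF(0.5y) = 4919/5000 ≈ 0.983800

step 1 [0.5y] bond c/2=23/800: DF=(4048337/4000000 − 23/800·(0))/(1+23/800) = 4919/5000 ≈ 0.983800
step 2 [1y] bond c/2=9/200: DF=(520287/500000 − 9/200·(0.983800))/(1+9/200) = 4767/5000 ≈ 0.953400
step 3 [1.5y] swap r/2=206/7137: DF=(1 − 206/7137·(0.983800+0.953400))/(1+206/7137) = 1147/1250 ≈ 0.917600
step 4 [2y] swap r/2=1317/37231: DF=(1 − 1317/37231·(0.983800+0.953400+0.917600))/(1+1317/37231) = 8683/10000 ≈ 0.868300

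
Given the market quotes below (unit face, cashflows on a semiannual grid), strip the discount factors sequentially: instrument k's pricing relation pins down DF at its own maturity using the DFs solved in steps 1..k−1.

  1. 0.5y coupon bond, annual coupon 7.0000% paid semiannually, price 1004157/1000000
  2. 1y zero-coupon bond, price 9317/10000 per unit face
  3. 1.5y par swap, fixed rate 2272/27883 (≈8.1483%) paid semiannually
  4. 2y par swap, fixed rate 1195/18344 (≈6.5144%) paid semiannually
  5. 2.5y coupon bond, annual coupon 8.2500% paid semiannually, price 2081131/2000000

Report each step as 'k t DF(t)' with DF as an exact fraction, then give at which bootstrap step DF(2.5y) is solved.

step 1 [0.5y] bond c/2=7/200: DF=(1004157/1000000 − 7/200·(0))/(1+7/200) = 4851/5000 ≈ 0.970200
step 2 [1y] zero: DF = P = 9317/10000 ≈ 0.931700
step 3 [1.5y] swap r/2=1136/27883: DF=(1 − 1136/27883·(0.970200+0.931700))/(1+1136/27883) = 554/625 ≈ 0.886400
step 4 [2y] swap r/2=1195/36688: DF=(1 − 1195/36688·(0.970200+0.931700+0.886400))/(1+1195/36688) = 1761/2000 ≈ 0.880500
step 5 [2.5y] bond c/2=33/800: DF=(2081131/2000000 − 33/800·(0.970200+0.931700+0.886400+0.880500))/(1+33/800) = 427/500 ≈ 0.854000

1 1/2 4851/5000
2 1 9317/10000
3 3/2 554/625
4 2 1761/2000
5 5/2 427/500
DF(2.5y) is solved at step 5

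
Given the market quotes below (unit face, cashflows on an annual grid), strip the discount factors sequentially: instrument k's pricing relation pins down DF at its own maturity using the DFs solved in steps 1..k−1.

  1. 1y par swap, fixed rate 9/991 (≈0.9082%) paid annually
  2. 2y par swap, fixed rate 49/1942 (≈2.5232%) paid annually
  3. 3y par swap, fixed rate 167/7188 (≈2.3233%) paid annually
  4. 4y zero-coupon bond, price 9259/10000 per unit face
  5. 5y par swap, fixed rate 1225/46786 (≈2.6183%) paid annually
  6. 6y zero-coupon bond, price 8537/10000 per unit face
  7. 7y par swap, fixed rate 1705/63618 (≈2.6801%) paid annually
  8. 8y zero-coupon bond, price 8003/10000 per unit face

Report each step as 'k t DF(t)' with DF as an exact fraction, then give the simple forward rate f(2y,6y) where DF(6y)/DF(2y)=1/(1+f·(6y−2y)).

1 1 991/1000
2 2 951/1000
3 3 2333/2500
4 4 9259/10000
5 5 351/400
6 6 8537/10000
7 7 1659/2000
8 8 8003/10000
f(2y,6y) = ((951/1000)/(8537/10000) − 1)/(4) = 973/34148 ≈ 2.8494%

step 1 [1y] swap r/1=9/991: DF=(1 − 9/991·(0))/(1+9/991) = 991/1000 ≈ 0.991000
step 2 [2y] swap r/1=49/1942: DF=(1 − 49/1942·(0.991000))/(1+49/1942) = 951/1000 ≈ 0.951000
step 3 [3y] swap r/1=167/7188: DF=(1 − 167/7188·(0.991000+0.951000))/(1+167/7188) = 2333/2500 ≈ 0.933200
step 4 [4y] zero: DF = P = 9259/10000 ≈ 0.925900
step 5 [5y] swap r/1=1225/46786: DF=(1 − 1225/46786·(0.991000+0.951000+0.933200+0.925900))/(1+1225/46786) = 351/400 ≈ 0.877500
step 6 [6y] zero: DF = P = 8537/10000 ≈ 0.853700
step 7 [7y] swap r/1=1705/63618: DF=(1 − 1705/63618·(0.991000+0.951000+0.933200+0.925900+0.877500+0.853700))/(1+1705/63618) = 1659/2000 ≈ 0.829500
step 8 [8y] zero: DF = P = 8003/10000 ≈ 0.800300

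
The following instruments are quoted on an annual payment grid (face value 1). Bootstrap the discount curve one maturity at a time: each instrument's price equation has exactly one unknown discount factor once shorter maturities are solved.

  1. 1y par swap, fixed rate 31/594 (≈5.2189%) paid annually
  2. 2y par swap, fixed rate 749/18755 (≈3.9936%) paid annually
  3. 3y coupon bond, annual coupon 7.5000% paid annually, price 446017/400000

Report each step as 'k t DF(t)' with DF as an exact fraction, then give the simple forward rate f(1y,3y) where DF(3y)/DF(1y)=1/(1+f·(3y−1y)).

1 1 594/625
2 2 9251/10000
3 3 1133/1250
f(1y,3y) = ((594/625)/(1133/1250) − 1)/(2) = 5/206 ≈ 2.4272%

step 1 [1y] swap r/1=31/594: DF=(1 − 31/594·(0))/(1+31/594) = 594/625 ≈ 0.950400
step 2 [2y] swap r/1=749/18755: DF=(1 − 749/18755·(0.950400))/(1+749/18755) = 9251/10000 ≈ 0.925100
step 3 [3y] bond c/1=3/40: DF=(446017/400000 − 3/40·(0.950400+0.925100))/(1+3/40) = 1133/1250 ≈ 0.906400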